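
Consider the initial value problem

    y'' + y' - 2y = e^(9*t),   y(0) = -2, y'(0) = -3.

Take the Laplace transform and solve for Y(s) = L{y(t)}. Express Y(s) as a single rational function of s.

Y(s) = (-2*s^2 + 13*s + 46)/(s^3 - 8*s^2 - 11*s + 18)

Laplace-transform each side.
With L{y''} = s^2 Y - s·y(0) - y'(0) and L{y'} = sY - y(0), with y(0) = -2, y'(0) = -3: the LHS transforms to (s^2 + s - 2)Y - (-2*s - 5).
The right side is L{e^(9*t)} = 1/(s - 9).
So (s^2 + s - 2)Y = 1/(s - 9) + (-2*s - 5).
Solve for Y(s) and write it as one ratio of polynomials.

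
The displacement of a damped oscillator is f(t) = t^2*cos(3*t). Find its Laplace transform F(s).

F(s) = 2*s*(s^2 - 27)/(s^2 + 9)^3

L{cos(3t)} = s/(s^2 + 9).
Then apply L{t^2·g(t)} = (-1)^2 d^2/ds^2[G(s)] with G(s) = s/(s^2 + 9):
differentiating 2 times and applying the sign gives 2*s*(s^2 - 27)/(s^2 + 9)^3.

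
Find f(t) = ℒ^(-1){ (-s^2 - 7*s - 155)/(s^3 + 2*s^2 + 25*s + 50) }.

Factor the denominator: s^3 + 2*s^2 + 25*s + 50 = (s + 2)*(s^2 + 25).
Partial fraction decomposition gives [-5/(s + 2)] + [4*s/(s^2 + 25)] + [-15/(s^2 + 25)].
Invert each term: -5/(s + 2) ↔ -5e^(-2t); 4·s/(s^2 + 25) ↔ 4cos(5t); -3·5/(s^2 + 25) ↔ -3sin(5t).

f(t) = -3*sin(5*t) + 4*cos(5*t) - 5*exp(-2*t)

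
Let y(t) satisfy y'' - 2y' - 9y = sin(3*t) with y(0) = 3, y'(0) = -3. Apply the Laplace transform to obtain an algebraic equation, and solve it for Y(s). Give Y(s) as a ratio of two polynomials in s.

Y(s) = (3*s^3 - 9*s^2 + 27*s - 78)/(s^4 - 2*s^3 - 18*s - 81)

Transform both sides with L{·}.
With L{y''} = s^2 Y - s·y(0) - y'(0) and L{y'} = sY - y(0), with y(0) = 3, y'(0) = -3: the LHS transforms to (s^2 - 2*s - 9)Y - (3*s - 9).
The right side is L{sin(3*t)} = 3/(s^2 + 9).
So (s^2 - 2*s - 9)Y = 3/(s^2 + 9) + (3*s - 9).
Isolate Y and clear denominators.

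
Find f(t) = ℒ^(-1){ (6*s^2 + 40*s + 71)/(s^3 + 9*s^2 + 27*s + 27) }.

Factor the denominator: s^3 + 9*s^2 + 27*s + 27 = (s + 3)^3.
Partial fraction decomposition gives [6/(s + 3)] + [4/(s + 3)^2] + [5/(s + 3)^3].
Invert each term: 6/(s + 3) ↔ 6e^(-3t); 4/(s + 3)^2 ↔ 4t·e^(-3t); 5/(s + 3)^3 ↔ (5/2)t^2·e^(-3t).

f(t) = 5*t^2*exp(-3*t)/2 + 4*t*exp(-3*t) + 6*exp(-3*t)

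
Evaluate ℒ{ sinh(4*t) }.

4/(s^2 - 16)

L{sinh(4t)} = 4/(s^2 - 16).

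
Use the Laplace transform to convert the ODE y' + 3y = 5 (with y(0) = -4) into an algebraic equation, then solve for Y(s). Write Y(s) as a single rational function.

Laplace-transform each side.
With L{y'} = sY - y(0) = sY - (-4): the LHS transforms to (s + 3)Y - (-4).
The right side is L{5} = 5/s.
So (s + 3)Y = 5/s + (-4).
Divide through and combine into a single rational function.

Y(s) = (-4*s + 5)/(s^2 + 3*s)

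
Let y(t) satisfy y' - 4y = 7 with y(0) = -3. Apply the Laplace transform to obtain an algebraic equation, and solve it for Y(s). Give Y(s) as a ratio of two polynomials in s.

Take the Laplace transform of both sides.
Using L{y'} = sY - y(0) = sY - (-3), the left side becomes (s - 4)Y - (-3).
The right side is L{7} = 7/s.
So (s - 4)Y = 7/s + (-3).
Divide through and combine into a single rational function.

Y(s) = (-3*s + 7)/(s^2 - 4*s)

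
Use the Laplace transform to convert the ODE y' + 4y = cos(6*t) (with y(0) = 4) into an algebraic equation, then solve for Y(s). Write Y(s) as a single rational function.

Y(s) = (4*s^2 + s + 144)/(s^3 + 4*s^2 + 36*s + 144)

Laplace-transform each side.
With L{y'} = sY - y(0) = sY - 4: the LHS transforms to (s + 4)Y - (4).
The right side is L{cos(6*t)} = s/(s^2 + 36).
So (s + 4)Y = s/(s^2 + 36) + (4).
Solve for Y(s) and write it as one ratio of polynomials.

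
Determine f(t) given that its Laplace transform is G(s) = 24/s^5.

f(t) = t^4

Since L{t^4} = 4!/s^5 = 24/s^5, the inverse is t^4.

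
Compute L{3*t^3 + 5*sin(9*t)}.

The transform is linear, so treat each term independently.
(5)·[L{sin(9t)} = 9/(s^2 + 81)]; (3)·[L{t^3} = 3!/s^4 = 6/s^4].

45/(s^2 + 81) + 18/s^4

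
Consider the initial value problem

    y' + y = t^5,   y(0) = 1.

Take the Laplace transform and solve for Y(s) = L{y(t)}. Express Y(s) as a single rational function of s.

Y(s) = (s^6 + 120)/(s^7 + s^6)

Apply the Laplace transform to the equation.
With L{y'} = sY - y(0) = sY - 1: the LHS transforms to (s + 1)Y - (1).
The right side is L{t^5} = 120/s^6.
So (s + 1)Y = 120/s^6 + (1).
Solve for Y(s) and write it as one ratio of polynomials.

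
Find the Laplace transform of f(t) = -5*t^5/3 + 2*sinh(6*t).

12/(s^2 - 36) - 200/s^6

By linearity of the Laplace transform, transform each term separately.
(2)·[L{sinh(6t)} = 6/(s^2 - 36)]; (-5/3)·[L{t^5} = 5!/s^6 = 120/s^6].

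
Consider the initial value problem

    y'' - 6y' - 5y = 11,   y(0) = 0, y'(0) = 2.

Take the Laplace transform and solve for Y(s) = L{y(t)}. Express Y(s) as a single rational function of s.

Transform both sides with L{·}.
The derivative rules (L{y''} = s^2 Y - s·y(0) - y'(0) and L{y'} = sY - y(0), with y(0) = 0, y'(0) = 2) turn the left side into (s^2 - 6*s - 5)Y - (2).
The right side is L{11} = 11/s.
So (s^2 - 6*s - 5)Y = 11/s + (2).
Solve for Y(s) and write it as one ratio of polynomials.

Y(s) = (2*s + 11)/(s^3 - 6*s^2 - 5*s)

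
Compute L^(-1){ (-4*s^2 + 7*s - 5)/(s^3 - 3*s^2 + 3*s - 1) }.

-t^2*exp(t) - t*exp(t) - 4*exp(t)

Factor the denominator: s^3 - 3*s^2 + 3*s - 1 = (s - 1)^3.
Partial fraction decomposition gives [-4/(s - 1)] + [-1/(s - 1)^2] + [-2/(s - 1)^3].
Invert each term: -4/(s - 1) ↔ -4e^(t); -1/(s - 1)^2 ↔ -t·e^(t); -2/(s - 1)^3 ↔ (-1)t^2·e^(t).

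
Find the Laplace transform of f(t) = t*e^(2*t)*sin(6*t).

L{sin(6t)} = 6/(s^2 + 36).
Multiplying by e^(2t) shifts s → s - 2, so L{e^(2*t)*sin(6*t)} = 6/((s - 2)^2 + 36).
Then apply L{t·g(t)} = -d/ds[G(s)] with G(s) = 6/((s - 2)^2 + 36):
differentiating 1 time and applying the sign gives 12*(s - 2)/(s^2 - 4*s + 40)^2.

12*(s - 2)/(s^2 - 4*s + 40)^2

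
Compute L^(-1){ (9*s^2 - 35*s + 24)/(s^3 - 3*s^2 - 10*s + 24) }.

Factor the denominator: s^3 - 3*s^2 - 10*s + 24 = (s - 4)*(s - 2)*(s + 3).
Partial fraction decomposition gives [2/(s - 4)] + [1/(s - 2)] + [6/(s + 3)].
Invert each term: 2/(s - 4) ↔ 2e^(4t); 1/(s - 2) ↔ e^(2t); 6/(s + 3) ↔ 6e^(-3t).

2*exp(4*t) + exp(2*t) + 6*exp(-3*t)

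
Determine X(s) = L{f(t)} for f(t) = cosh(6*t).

L{cosh(6t)} = s/(s^2 - 36).

X(s) = s/(s^2 - 36)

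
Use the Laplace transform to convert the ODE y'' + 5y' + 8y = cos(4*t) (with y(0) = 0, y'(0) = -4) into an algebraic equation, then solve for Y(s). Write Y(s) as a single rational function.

Transform both sides with L{·}.
Using L{y''} = s^2 Y - s·y(0) - y'(0) and L{y'} = sY - y(0), with y(0) = 0, y'(0) = -4, the left side becomes (s^2 + 5*s + 8)Y - (-4).
The right side is L{cos(4*t)} = s/(s^2 + 16).
So (s^2 + 5*s + 8)Y = s/(s^2 + 16) + (-4).
Solve for Y(s) and write it as one ratio of polynomials.

Y(s) = (-4*s^2 + s - 64)/(s^4 + 5*s^3 + 24*s^2 + 80*s + 128)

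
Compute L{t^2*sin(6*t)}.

36*(s^2 - 12)/(s^2 + 36)^3

L{sin(6t)} = 6/(s^2 + 36).
Then apply L{t^2·g(t)} = (-1)^2 d^2/ds^2[G(s)] with G(s) = 6/(s^2 + 36):
differentiating 2 times and applying the sign gives 36*(s^2 - 12)/(s^2 + 36)^3.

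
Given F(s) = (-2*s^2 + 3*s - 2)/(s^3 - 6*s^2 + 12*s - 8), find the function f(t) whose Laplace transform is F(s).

Factor the denominator: s^3 - 6*s^2 + 12*s - 8 = (s - 2)^3.
Partial fraction decomposition gives [-2/(s - 2)] + [-5/(s - 2)^2] + [-4/(s - 2)^3].
Invert each term: -2/(s - 2) ↔ -2e^(2t); -5/(s - 2)^2 ↔ -5t·e^(2t); -4/(s - 2)^3 ↔ (-2)t^2·e^(2t).

f(t) = -2*t^2*exp(2*t) - 5*t*exp(2*t) - 2*exp(2*t)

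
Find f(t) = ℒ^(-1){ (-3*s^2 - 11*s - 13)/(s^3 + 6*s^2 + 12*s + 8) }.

Factor the denominator: s^3 + 6*s^2 + 12*s + 8 = (s + 2)^3.
Partial fraction decomposition gives [-3/(s + 2)] + [(s + 2)^(-2)] + [-3/(s + 2)^3].
Invert each term: -3/(s + 2) ↔ -3e^(-2t); 1/(s + 2)^2 ↔ t·e^(-2t); -3/(s + 2)^3 ↔ (-3/2)t^2·e^(-2t).

f(t) = -3*t^2*exp(-2*t)/2 + t*exp(-2*t) - 3*exp(-2*t)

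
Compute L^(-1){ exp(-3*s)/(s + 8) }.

Heaviside(t - 3)*(exp(-8*t + 24))

The factor e^(-3s) signals a time shift by c = 3 (second shifting theorem).
L{e^(-8t)} = 1/(s + 8), so L^-1{1/(s + 8)} = exp(-8*t).
Hence the inverse is u(t - 3) times that function evaluated at t - 3.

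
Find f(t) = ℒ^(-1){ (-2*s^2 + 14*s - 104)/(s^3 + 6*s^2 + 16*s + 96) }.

f(t) = -sin(4*t) + 3*cos(4*t) - 5*exp(-6*t)

Factor the denominator: s^3 + 6*s^2 + 16*s + 96 = (s + 6)*(s^2 + 16).
Partial fraction decomposition gives [-5/(s + 6)] + [3*s/(s^2 + 16)] + [-4/(s^2 + 16)].
Invert each term: -5/(s + 6) ↔ -5e^(-6t); 3·s/(s^2 + 16) ↔ 3cos(4t); -1·4/(s^2 + 16) ↔ -sin(4t).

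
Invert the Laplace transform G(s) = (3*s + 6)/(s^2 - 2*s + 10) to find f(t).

f(t) = 3*exp(t)*sin(3*t) + 3*exp(t)*cos(3*t)

Complete the square in the denominator: s^2 - 2*s + 10 = (s - 1)^2 + 3^2.
Split the numerator to match: 3*s + 6 = 3·(s - 1) + 3·3.
Invert each term: 3·(s - 1)/((s - 1)^2 + 9) ↔ 3e^(t)cos(3t); 3·3/((s - 1)^2 + 9) ↔ 3e^(t)sin(3t).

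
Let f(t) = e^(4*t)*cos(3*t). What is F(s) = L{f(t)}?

L{cos(3t)} = s/(s^2 + 9).
By the first shifting theorem, multiplying by e^(4t) replaces s with s - 4.

F(s) = (s - 4)/((s - 4)^2 + 9)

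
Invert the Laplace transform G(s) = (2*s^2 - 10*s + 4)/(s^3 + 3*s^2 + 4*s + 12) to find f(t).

Factor the denominator: s^3 + 3*s^2 + 4*s + 12 = (s + 3)*(s^2 + 4).
Partial fraction decomposition gives [4/(s + 3)] + [-2*s/(s^2 + 4)] + [-4/(s^2 + 4)].
Invert each term: 4/(s + 3) ↔ 4e^(-3t); -2·s/(s^2 + 4) ↔ -2cos(2t); -2·2/(s^2 + 4) ↔ -2sin(2t).

f(t) = -2*sin(2*t) - 2*cos(2*t) + 4*exp(-3*t)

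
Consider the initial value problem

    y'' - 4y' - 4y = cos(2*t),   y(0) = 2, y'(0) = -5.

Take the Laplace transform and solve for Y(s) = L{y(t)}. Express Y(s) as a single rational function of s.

Y(s) = (2*s^3 - 13*s^2 + 9*s - 52)/(s^4 - 4*s^3 - 16*s - 16)

Apply the Laplace transform to the equation.
The derivative rules (L{y''} = s^2 Y - s·y(0) - y'(0) and L{y'} = sY - y(0), with y(0) = 2, y'(0) = -5) turn the left side into (s^2 - 4*s - 4)Y - (2*s - 13).
The right side is L{cos(2*t)} = s/(s^2 + 4).
So (s^2 - 4*s - 4)Y = s/(s^2 + 4) + (2*s - 13).
Divide through and combine into a single rational function.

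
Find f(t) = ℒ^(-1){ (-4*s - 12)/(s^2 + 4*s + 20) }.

f(t) = -exp(-2*t)*sin(4*t) - 4*exp(-2*t)*cos(4*t)

Complete the square in the denominator: s^2 + 4*s + 20 = (s + 2)^2 + 4^2.
Split the numerator to match: -4*s - 12 = -4·(s + 2) - 1·4.
Invert each term: -4·(s + 2)/((s + 2)^2 + 16) ↔ -4e^(-2t)cos(4t); -1·4/((s + 2)^2 + 16) ↔ -e^(-2t)sin(4t).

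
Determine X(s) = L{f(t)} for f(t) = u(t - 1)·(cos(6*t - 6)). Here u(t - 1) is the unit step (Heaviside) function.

By the second shifting theorem, L{u(t - c)·g(t - c)} = e^(-cs)·G(s) with c = 1 and G(s) = L{g(t)}.
L{cos(6t)} = s/(s^2 + 36).

X(s) = s*exp(-s)/(s^2 + 36)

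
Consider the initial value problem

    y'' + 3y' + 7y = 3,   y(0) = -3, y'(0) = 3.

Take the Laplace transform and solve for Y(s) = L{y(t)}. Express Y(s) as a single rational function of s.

Laplace-transform each side.
The derivative rules (L{y''} = s^2 Y - s·y(0) - y'(0) and L{y'} = sY - y(0), with y(0) = -3, y'(0) = 3) turn the left side into (s^2 + 3*s + 7)Y - (-3*s - 6).
The right side is L{3} = 3/s.
So (s^2 + 3*s + 7)Y = 3/s + (-3*s - 6).
Solve for Y(s) and write it as one ratio of polynomials.

Y(s) = (-3*s^2 - 6*s + 3)/(s^3 + 3*s^2 + 7*s)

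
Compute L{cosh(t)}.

s/(s^2 - 1)

L{cosh(t)} = s/(s^2 - 1).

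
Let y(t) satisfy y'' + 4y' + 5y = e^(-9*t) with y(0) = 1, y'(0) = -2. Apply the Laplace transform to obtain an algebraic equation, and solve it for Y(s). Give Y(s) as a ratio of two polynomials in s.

Y(s) = (s^2 + 11*s + 19)/(s^3 + 13*s^2 + 41*s + 45)

Take the Laplace transform of both sides.
The derivative rules (L{y''} = s^2 Y - s·y(0) - y'(0) and L{y'} = sY - y(0), with y(0) = 1, y'(0) = -2) turn the left side into (s^2 + 4*s + 5)Y - (s + 2).
The right side is L{e^(-9*t)} = 1/(s + 9).
So (s^2 + 4*s + 5)Y = 1/(s + 9) + (s + 2).
Isolate Y and clear denominators.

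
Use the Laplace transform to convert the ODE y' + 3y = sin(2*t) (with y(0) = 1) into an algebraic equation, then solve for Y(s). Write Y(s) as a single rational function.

Y(s) = (s^2 + 6)/(s^3 + 3*s^2 + 4*s + 12)

Laplace-transform each side.
With L{y'} = sY - y(0) = sY - 1: the LHS transforms to (s + 3)Y - (1).
The right side is L{sin(2*t)} = 2/(s^2 + 4).
So (s + 3)Y = 2/(s^2 + 4) + (1).
Isolate Y and clear denominators.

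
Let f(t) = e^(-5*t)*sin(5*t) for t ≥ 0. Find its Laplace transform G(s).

G(s) = 5/((s + 5)^2 + 25)

L{sin(5t)} = 5/(s^2 + 25).
By the first shifting theorem, multiplying by e^(-5t) replaces s with s + 5.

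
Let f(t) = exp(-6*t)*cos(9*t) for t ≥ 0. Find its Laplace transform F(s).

L{cos(9t)} = s/(s^2 + 81).
By the first shifting theorem, multiplying by e^(-6t) replaces s with s + 6.

F(s) = (s + 6)/((s + 6)^2 + 81)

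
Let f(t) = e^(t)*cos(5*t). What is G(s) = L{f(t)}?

L{cos(5t)} = s/(s^2 + 25).
By the first shifting theorem, multiplying by e^(t) replaces s with s - 1.

G(s) = (s - 1)/((s - 1)^2 + 25)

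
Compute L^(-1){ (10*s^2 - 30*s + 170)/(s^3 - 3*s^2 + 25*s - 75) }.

Factor the denominator: s^3 - 3*s^2 + 25*s - 75 = (s - 3)*(s^2 + 25).
Partial fraction decomposition gives [5/(s - 3)] + [5*s/(s^2 + 25)] + [-15/(s^2 + 25)].
Invert each term: 5/(s - 3) ↔ 5e^(3t); 5·s/(s^2 + 25) ↔ 5cos(5t); -3·5/(s^2 + 25) ↔ -3sin(5t).

5*exp(3*t) - 3*sin(5*t) + 5*cos(5*t)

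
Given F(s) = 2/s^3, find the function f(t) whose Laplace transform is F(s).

Since L{t^2} = 2!/s^3 = 2/s^3, the inverse is t^2.

f(t) = t^2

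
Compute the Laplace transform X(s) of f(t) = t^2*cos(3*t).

X(s) = 2*s*(s^2 - 27)/(s^2 + 9)^3

L{cos(3t)} = s/(s^2 + 9).
Then apply L{t^2·g(t)} = (-1)^2 d^2/ds^2[G(s)] with G(s) = s/(s^2 + 9):
differentiating 2 times and applying the sign gives 2*s*(s^2 - 27)/(s^2 + 9)^3.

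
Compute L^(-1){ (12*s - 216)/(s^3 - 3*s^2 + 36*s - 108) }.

Factor the denominator: s^3 - 3*s^2 + 36*s - 108 = (s - 3)*(s^2 + 36).
Partial fraction decomposition gives [-4/(s - 3)] + [4*s/(s^2 + 36)] + [24/(s^2 + 36)].
Invert each term: -4/(s - 3) ↔ -4e^(3t); 4·s/(s^2 + 36) ↔ 4cos(6t); 4·6/(s^2 + 36) ↔ 4sin(6t).

-4*exp(3*t) + 4*sin(6*t) + 4*cos(6*t)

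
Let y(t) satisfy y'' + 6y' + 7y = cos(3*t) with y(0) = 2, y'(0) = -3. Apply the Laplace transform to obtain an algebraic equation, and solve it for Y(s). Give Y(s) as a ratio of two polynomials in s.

Take the Laplace transform of both sides.
Using L{y''} = s^2 Y - s·y(0) - y'(0) and L{y'} = sY - y(0), with y(0) = 2, y'(0) = -3, the left side becomes (s^2 + 6*s + 7)Y - (2*s + 9).
The right side is L{cos(3*t)} = s/(s^2 + 9).
So (s^2 + 6*s + 7)Y = s/(s^2 + 9) + (2*s + 9).
Isolate Y and clear denominators.

Y(s) = (2*s^3 + 9*s^2 + 19*s + 81)/(s^4 + 6*s^3 + 16*s^2 + 54*s + 63)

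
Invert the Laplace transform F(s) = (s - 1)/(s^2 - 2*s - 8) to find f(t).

Rewrite the denominator: s^2 - 2*s - 8 = (s - 1)^2 - 9.
The form in (s - 1) signals a first-shifting-theorem factor e^(t).
Since L{cosh(3t)} = s/(s^2 - 9), the inverse is e^(t)*cosh(3*t).

f(t) = exp(t)*cosh(3*t)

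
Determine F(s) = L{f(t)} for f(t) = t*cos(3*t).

L{cos(3t)} = s/(s^2 + 9).
Then apply L{t·g(t)} = -d/ds[G(s)] with G(s) = s/(s^2 + 9):
differentiating 1 time and applying the sign gives (s - 3)*(s + 3)/(s^2 + 9)^2.

F(s) = (s - 3)*(s + 3)/(s^2 + 9)^2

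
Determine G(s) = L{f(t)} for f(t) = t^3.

L{t^3} = 3!/s^4 = 6/s^4.

G(s) = 6/s^4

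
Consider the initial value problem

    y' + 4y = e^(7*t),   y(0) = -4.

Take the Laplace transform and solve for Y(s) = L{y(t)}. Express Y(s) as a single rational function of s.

Laplace-transform each side.
With L{y'} = sY - y(0) = sY - (-4): the LHS transforms to (s + 4)Y - (-4).
The right side is L{e^(7*t)} = 1/(s - 7).
So (s + 4)Y = 1/(s - 7) + (-4).
Divide through and combine into a single rational function.

Y(s) = (-4*s + 29)/(s^2 - 3*s - 28)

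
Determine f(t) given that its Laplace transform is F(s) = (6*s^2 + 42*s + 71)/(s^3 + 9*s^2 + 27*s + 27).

Factor the denominator: s^3 + 9*s^2 + 27*s + 27 = (s + 3)^3.
Partial fraction decomposition gives [6/(s + 3)] + [6/(s + 3)^2] + [-1/(s + 3)^3].
Invert each term: 6/(s + 3) ↔ 6e^(-3t); 6/(s + 3)^2 ↔ 6t·e^(-3t); -1/(s + 3)^3 ↔ (-1/2)t^2·e^(-3t).

f(t) = -t^2*exp(-3*t)/2 + 6*t*exp(-3*t) + 6*exp(-3*t)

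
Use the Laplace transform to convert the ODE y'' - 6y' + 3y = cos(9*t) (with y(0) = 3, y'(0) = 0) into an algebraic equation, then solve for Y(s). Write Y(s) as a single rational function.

Y(s) = (3*s^3 - 18*s^2 + 244*s - 1458)/(s^4 - 6*s^3 + 84*s^2 - 486*s + 243)

Take the Laplace transform of both sides.
The derivative rules (L{y''} = s^2 Y - s·y(0) - y'(0) and L{y'} = sY - y(0), with y(0) = 3, y'(0) = 0) turn the left side into (s^2 - 6*s + 3)Y - (3*s - 18).
The right side is L{cos(9*t)} = s/(s^2 + 81).
So (s^2 - 6*s + 3)Y = s/(s^2 + 81) + (3*s - 18).
Isolate Y and clear denominators.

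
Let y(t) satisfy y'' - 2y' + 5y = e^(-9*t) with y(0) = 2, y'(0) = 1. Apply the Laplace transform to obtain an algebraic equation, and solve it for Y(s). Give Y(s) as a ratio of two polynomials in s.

Take the Laplace transform of both sides.
With L{y''} = s^2 Y - s·y(0) - y'(0) and L{y'} = sY - y(0), with y(0) = 2, y'(0) = 1: the LHS transforms to (s^2 - 2*s + 5)Y - (2*s - 3).
The right side is L{e^(-9*t)} = 1/(s + 9).
So (s^2 - 2*s + 5)Y = 1/(s + 9) + (2*s - 3).
Isolate Y and clear denominators.

Y(s) = (2*s^2 + 15*s - 26)/(s^3 + 7*s^2 - 13*s + 45)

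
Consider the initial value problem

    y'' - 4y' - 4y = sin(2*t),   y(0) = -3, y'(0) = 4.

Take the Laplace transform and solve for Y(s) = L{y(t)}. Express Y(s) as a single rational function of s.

Apply the Laplace transform to the equation.
With L{y''} = s^2 Y - s·y(0) - y'(0) and L{y'} = sY - y(0), with y(0) = -3, y'(0) = 4: the LHS transforms to (s^2 - 4*s - 4)Y - (-3*s + 16).
The right side is L{sin(2*t)} = 2/(s^2 + 4).
So (s^2 - 4*s - 4)Y = 2/(s^2 + 4) + (-3*s + 16).
Divide through and combine into a single rational function.

Y(s) = (-3*s^3 + 16*s^2 - 12*s + 66)/(s^4 - 4*s^3 - 16*s - 16)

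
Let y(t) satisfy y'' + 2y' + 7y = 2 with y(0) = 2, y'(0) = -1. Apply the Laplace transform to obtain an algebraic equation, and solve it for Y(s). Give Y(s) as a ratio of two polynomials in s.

Transform both sides with L{·}.
The derivative rules (L{y''} = s^2 Y - s·y(0) - y'(0) and L{y'} = sY - y(0), with y(0) = 2, y'(0) = -1) turn the left side into (s^2 + 2*s + 7)Y - (2*s + 3).
The right side is L{2} = 2/s.
So (s^2 + 2*s + 7)Y = 2/s + (2*s + 3).
Isolate Y and clear denominators.

Y(s) = (2*s^2 + 3*s + 2)/(s^3 + 2*s^2 + 7*s)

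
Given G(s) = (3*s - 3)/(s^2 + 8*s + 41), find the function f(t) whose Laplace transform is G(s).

Complete the square in the denominator: s^2 + 8*s + 41 = (s + 4)^2 + 5^2.
Split the numerator to match: 3*s - 3 = 3·(s + 4) - 3·5.
Invert each term: 3·(s + 4)/((s + 4)^2 + 25) ↔ 3e^(-4t)cos(5t); -3·5/((s + 4)^2 + 25) ↔ -3e^(-4t)sin(5t).

f(t) = -3*exp(-4*t)*sin(5*t) + 3*exp(-4*t)*cos(5*t)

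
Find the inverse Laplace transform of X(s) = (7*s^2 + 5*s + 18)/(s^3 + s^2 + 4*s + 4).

sin(2*t) + 3*cos(2*t) + 4*exp(-t)

Factor the denominator: s^3 + s^2 + 4*s + 4 = (s + 1)*(s^2 + 4).
Partial fraction decomposition gives [4/(s + 1)] + [3*s/(s^2 + 4)] + [2/(s^2 + 4)].
Invert each term: 4/(s + 1) ↔ 4e^(-t); 3·s/(s^2 + 4) ↔ 3cos(2t); 1·2/(s^2 + 4) ↔ sin(2t).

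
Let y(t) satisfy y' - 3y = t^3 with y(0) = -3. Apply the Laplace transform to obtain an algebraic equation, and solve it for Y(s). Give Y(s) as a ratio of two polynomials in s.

Y(s) = (-3*s^4 + 6)/(s^5 - 3*s^4)

Laplace-transform each side.
Using L{y'} = sY - y(0) = sY - (-3), the left side becomes (s - 3)Y - (-3).
The right side is L{t^3} = 6/s^4.
So (s - 3)Y = 6/s^4 + (-3).
Solve for Y(s) and write it as one ratio of polynomials.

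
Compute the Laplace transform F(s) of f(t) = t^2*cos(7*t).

F(s) = 2*s*(s^2 - 147)/(s^2 + 49)^3

L{cos(7t)} = s/(s^2 + 49).
Then apply L{t^2·g(t)} = (-1)^2 d^2/ds^2[G(s)] with G(s) = s/(s^2 + 49):
differentiating 2 times and applying the sign gives 2*s*(s^2 - 147)/(s^2 + 49)^3.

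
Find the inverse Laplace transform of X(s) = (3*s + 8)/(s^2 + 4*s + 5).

2*exp(-2*t)*sin(t) + 3*exp(-2*t)*cos(t)

Complete the square in the denominator: s^2 + 4*s + 5 = (s + 2)^2 + 1^2.
Split the numerator to match: 3*s + 8 = 3·(s + 2) + 2·1.
Invert each term: 3·(s + 2)/((s + 2)^2 + 1) ↔ 3e^(-2t)cos(t); 2·1/((s + 2)^2 + 1) ↔ 2e^(-2t)sin(t).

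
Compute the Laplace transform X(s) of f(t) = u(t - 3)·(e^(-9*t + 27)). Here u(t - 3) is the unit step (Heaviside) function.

X(s) = exp(-3*s)/(s + 9)

By the second shifting theorem, L{u(t - c)·g(t - c)} = e^(-cs)·G(s) with c = 3 and G(s) = L{g(t)}.
L{e^(-9t)} = 1/(s + 9).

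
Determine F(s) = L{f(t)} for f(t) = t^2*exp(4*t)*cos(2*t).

F(s) = 2*(s - 4)*(s^2 - 8*s + 4)/(s^2 - 8*s + 20)^3

L{cos(2t)} = s/(s^2 + 4).
Multiplying by e^(4t) shifts s → s - 4, so L{exp(4*t)*cos(2*t)} = (s - 4)/((s - 4)^2 + 4).
Then apply L{t^2·g(t)} = (-1)^2 d^2/ds^2[G(s)] with G(s) = (s - 4)/((s - 4)^2 + 4):
differentiating 2 times and applying the sign gives 2*(s - 4)*(s^2 - 8*s + 4)/(s^2 - 8*s + 20)^3.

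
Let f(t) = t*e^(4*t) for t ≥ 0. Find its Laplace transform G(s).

G(s) = (s - 4)^(-2)

L{e^(4t)} = 1/(s - 4).
Then apply L{t·g(t)} = -d/ds[H(s)] with H(s) = 1/(s - 4):
differentiating 1 time and applying the sign gives (s - 4)^(-2).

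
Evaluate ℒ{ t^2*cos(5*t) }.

L{cos(5t)} = s/(s^2 + 25).
Then apply L{t^2·g(t)} = (-1)^2 d^2/ds^2[G(s)] with G(s) = s/(s^2 + 25):
differentiating 2 times and applying the sign gives 2*s*(s^2 - 75)/(s^2 + 25)^3.

2*s*(s^2 - 75)/(s^2 + 25)^3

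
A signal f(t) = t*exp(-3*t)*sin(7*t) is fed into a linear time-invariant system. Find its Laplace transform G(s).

L{sin(7t)} = 7/(s^2 + 49).
Multiplying by e^(-3t) shifts s → s + 3, so L{exp(-3*t)*sin(7*t)} = 7/((s + 3)^2 + 49).
Then apply L{t·g(t)} = -d/ds[H(s)] with H(s) = 7/((s + 3)^2 + 49):
differentiating 1 time and applying the sign gives 14*(s + 3)/(s^2 + 6*s + 58)^2.

G(s) = 14*(s + 3)/(s^2 + 6*s + 58)^2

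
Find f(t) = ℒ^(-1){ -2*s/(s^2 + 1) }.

Since L{cos(t)} = s/(s^2 + 1), the inverse is cos(t), scaled by -2.

f(t) = -2*cos(t)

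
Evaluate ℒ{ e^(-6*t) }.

L{1} = 1/s.
By the first shifting theorem, multiplying by e^(-6t) replaces s with s + 6.

1/(s + 6)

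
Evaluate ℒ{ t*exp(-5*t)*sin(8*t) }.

16*(s + 5)/(s^2 + 10*s + 89)^2

L{sin(8t)} = 8/(s^2 + 64).
Multiplying by e^(-5t) shifts s → s + 5, so L{exp(-5*t)*sin(8*t)} = 8/((s + 5)^2 + 64).
Then apply L{t·g(t)} = -d/ds[G(s)] with G(s) = 8/((s + 5)^2 + 64):
differentiating 1 time and applying the sign gives 16*(s + 5)/(s^2 + 10*s + 89)^2.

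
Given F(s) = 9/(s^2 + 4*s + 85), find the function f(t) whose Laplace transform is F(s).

Rewrite the denominator: s^2 + 4*s + 85 = (s + 2)^2 + 81.
The form in (s + 2) signals a first-shifting-theorem factor e^(-2t).
Since L{sin(9t)} = 9/(s^2 + 81), the inverse is e^(-2*t)*sin(9*t).

f(t) = exp(-2*t)*sin(9*t)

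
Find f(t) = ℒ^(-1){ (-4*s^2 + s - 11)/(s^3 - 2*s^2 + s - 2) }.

f(t) = -5*exp(2*t) + 3*sin(t) + cos(t)

Factor the denominator: s^3 - 2*s^2 + s - 2 = (s - 2)*(s^2 + 1).
Partial fraction decomposition gives [-5/(s - 2)] + [s/(s^2 + 1)] + [3/(s^2 + 1)].
Invert each term: -5/(s - 2) ↔ -5e^(2t); 1·s/(s^2 + 1) ↔ cos(t); 3·1/(s^2 + 1) ↔ 3sin(t).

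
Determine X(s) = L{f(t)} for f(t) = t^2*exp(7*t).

L{e^(7t)} = 1/(s - 7).
Then apply L{t^2·g(t)} = (-1)^2 d^2/ds^2[G(s)] with G(s) = 1/(s - 7):
differentiating 2 times and applying the sign gives 2/(s - 7)^3.

X(s) = 2/(s - 7)^3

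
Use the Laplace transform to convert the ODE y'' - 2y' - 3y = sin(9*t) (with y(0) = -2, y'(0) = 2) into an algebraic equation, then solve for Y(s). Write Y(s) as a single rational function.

Y(s) = (-2*s^3 + 6*s^2 - 162*s + 495)/(s^4 - 2*s^3 + 78*s^2 - 162*s - 243)

Transform both sides with L{·}.
The derivative rules (L{y''} = s^2 Y - s·y(0) - y'(0) and L{y'} = sY - y(0), with y(0) = -2, y'(0) = 2) turn the left side into (s^2 - 2*s - 3)Y - (-2*s + 6).
The right side is L{sin(9*t)} = 9/(s^2 + 81).
So (s^2 - 2*s - 3)Y = 9/(s^2 + 81) + (-2*s + 6).
Solve for Y(s) and write it as one ratio of polynomials.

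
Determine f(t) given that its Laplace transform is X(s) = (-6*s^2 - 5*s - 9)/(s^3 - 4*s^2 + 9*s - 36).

f(t) = -5*exp(4*t) - 3*sin(3*t) - cos(3*t)

Factor the denominator: s^3 - 4*s^2 + 9*s - 36 = (s - 4)*(s^2 + 9).
Partial fraction decomposition gives [-5/(s - 4)] + [-s/(s^2 + 9)] + [-9/(s^2 + 9)].
Invert each term: -5/(s - 4) ↔ -5e^(4t); -1·s/(s^2 + 9) ↔ -cos(3t); -3·3/(s^2 + 9) ↔ -3sin(3t).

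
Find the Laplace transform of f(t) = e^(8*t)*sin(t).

1/((s - 8)^2 + 1)

L{sin(t)} = 1/(s^2 + 1).
By the first shifting theorem, multiplying by e^(8t) replaces s with s - 8.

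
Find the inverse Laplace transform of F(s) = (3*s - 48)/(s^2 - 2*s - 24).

-3*exp(6*t) + 6*exp(-4*t)

Factor the denominator: s^2 - 2*s - 24 = (s - 6)*(s + 4).
Partial fraction decomposition gives [6/(s + 4)] + [-3/(s - 6)].
Invert each term: 6/(s + 4) ↔ 6e^(-4t); -3/(s - 6) ↔ -3e^(6t).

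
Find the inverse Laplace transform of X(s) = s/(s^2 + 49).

Since L{cos(7t)} = s/(s^2 + 49), the inverse is cos(7*t).

cos(7*t)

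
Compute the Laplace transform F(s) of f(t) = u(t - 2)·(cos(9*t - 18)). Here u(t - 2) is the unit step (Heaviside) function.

F(s) = s*exp(-2*s)/(s^2 + 81)

By the second shifting theorem, L{u(t - c)·g(t - c)} = e^(-cs)·G(s) with c = 2 and G(s) = L{g(t)}.
L{cos(9t)} = s/(s^2 + 81).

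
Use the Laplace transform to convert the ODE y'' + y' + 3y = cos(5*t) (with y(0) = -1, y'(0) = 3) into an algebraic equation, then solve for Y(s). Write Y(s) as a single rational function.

Y(s) = (-s^3 + 2*s^2 - 24*s + 50)/(s^4 + s^3 + 28*s^2 + 25*s + 75)

Take the Laplace transform of both sides.
With L{y''} = s^2 Y - s·y(0) - y'(0) and L{y'} = sY - y(0), with y(0) = -1, y'(0) = 3: the LHS transforms to (s^2 + s + 3)Y - (-s + 2).
The right side is L{cos(5*t)} = s/(s^2 + 25).
So (s^2 + s + 3)Y = s/(s^2 + 25) + (-s + 2).
Isolate Y and clear denominators.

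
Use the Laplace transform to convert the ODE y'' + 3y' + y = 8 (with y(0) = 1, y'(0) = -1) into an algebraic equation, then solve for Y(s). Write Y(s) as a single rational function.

Y(s) = (s^2 + 2*s + 8)/(s^3 + 3*s^2 + s)

Apply the Laplace transform to the equation.
Using L{y''} = s^2 Y - s·y(0) - y'(0) and L{y'} = sY - y(0), with y(0) = 1, y'(0) = -1, the left side becomes (s^2 + 3*s + 1)Y - (s + 2).
The right side is L{8} = 8/s.
So (s^2 + 3*s + 1)Y = 8/s + (s + 2).
Divide through and combine into a single rational function.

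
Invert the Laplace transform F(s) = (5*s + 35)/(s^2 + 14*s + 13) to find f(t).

f(t) = 5*exp(-7*t)*cosh(6*t)

Rewrite the denominator: s^2 + 14*s + 13 = (s + 7)^2 - 36.
The form in (s + 7) signals a first-shifting-theorem factor e^(-7t).
Since L{cosh(6t)} = s/(s^2 - 36), the inverse is e^(-7*t)*cosh(6*t), scaled by 5.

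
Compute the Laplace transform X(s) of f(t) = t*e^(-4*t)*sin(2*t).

L{sin(2t)} = 2/(s^2 + 4).
Multiplying by e^(-4t) shifts s → s + 4, so L{e^(-4*t)*sin(2*t)} = 2/((s + 4)^2 + 4).
Then apply L{t·g(t)} = -d/ds[G(s)] with G(s) = 2/((s + 4)^2 + 4):
differentiating 1 time and applying the sign gives 4*(s + 4)/(s^2 + 8*s + 20)^2.

X(s) = 4*(s + 4)/(s^2 + 8*s + 20)^2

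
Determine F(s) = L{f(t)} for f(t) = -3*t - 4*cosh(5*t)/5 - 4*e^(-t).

Apply the Laplace transform termwise.
(-4/5)·[L{cosh(5t)} = s/(s^2 - 25)]; (-3)·[L{t} = 1!/s^2 = 1/s^2]; (-4)·[L{e^(-t)} = 1/(s + 1)].

F(s) = -4*s/(5*(s^2 - 25)) - 4/(s + 1) - 3/s^2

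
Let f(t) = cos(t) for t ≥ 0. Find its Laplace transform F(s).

F(s) = s/(s^2 + 1)

L{cos(t)} = s/(s^2 + 1).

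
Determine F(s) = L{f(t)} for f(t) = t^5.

L{t^5} = 5!/s^6 = 120/s^6.

F(s) = 120/s^6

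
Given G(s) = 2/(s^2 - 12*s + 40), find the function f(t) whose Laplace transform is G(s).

Rewrite the denominator: s^2 - 12*s + 40 = (s - 6)^2 + 4.
The form in (s - 6) signals a first-shifting-theorem factor e^(6t).
Since L{sin(2t)} = 2/(s^2 + 4), the inverse is e^(6*t)*sin(2*t).

f(t) = exp(6*t)*sin(2*t)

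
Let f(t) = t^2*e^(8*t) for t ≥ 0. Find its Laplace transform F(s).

L{t^2} = 2!/s^3 = 2/s^3.
By the first shifting theorem, multiplying by e^(8t) replaces s with s - 8.

F(s) = 2/(s - 8)^3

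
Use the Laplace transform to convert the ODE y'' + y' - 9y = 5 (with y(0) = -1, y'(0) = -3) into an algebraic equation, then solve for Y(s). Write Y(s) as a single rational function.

Take the Laplace transform of both sides.
With L{y''} = s^2 Y - s·y(0) - y'(0) and L{y'} = sY - y(0), with y(0) = -1, y'(0) = -3: the LHS transforms to (s^2 + s - 9)Y - (-s - 4).
The right side is L{5} = 5/s.
So (s^2 + s - 9)Y = 5/s + (-s - 4).
Isolate Y and clear denominators.

Y(s) = (-s^2 - 4*s + 5)/(s^3 + s^2 - 9*s)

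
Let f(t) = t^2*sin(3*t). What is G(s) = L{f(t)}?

L{sin(3t)} = 3/(s^2 + 9).
Then apply L{t^2·g(t)} = (-1)^2 d^2/ds^2[H(s)] with H(s) = 3/(s^2 + 9):
differentiating 2 times and applying the sign gives 18*(s^2 - 3)/(s^2 + 9)^3.

G(s) = 18*(s^2 - 3)/(s^2 + 9)^3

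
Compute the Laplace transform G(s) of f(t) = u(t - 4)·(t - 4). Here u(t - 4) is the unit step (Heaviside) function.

By the second shifting theorem, L{u(t - c)·g(t - c)} = e^(-cs)·H(s) with c = 4 and H(s) = L{g(t)}.
L{t} = 1!/s^2 = 1/s^2.

G(s) = exp(-4*s)/s^2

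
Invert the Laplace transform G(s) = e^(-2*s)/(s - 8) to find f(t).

f(t) = Heaviside(t - 2)*(exp(8*t - 16))

The factor e^(-2s) signals a time shift by c = 2 (second shifting theorem).
L{e^(8t)} = 1/(s - 8), so L^-1{1/(s - 8)} = e^(8*t).
Hence the inverse is u(t - 2) times that function evaluated at t - 2.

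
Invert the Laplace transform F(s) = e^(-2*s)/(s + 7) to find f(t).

f(t) = Heaviside(t - 2)*(exp(-7*t + 14))

The factor e^(-2s) signals a time shift by c = 2 (second shifting theorem).
L{e^(-7t)} = 1/(s + 7), so L^-1{1/(s + 7)} = e^(-7*t).
Hence the inverse is u(t - 2) times that function evaluated at t - 2.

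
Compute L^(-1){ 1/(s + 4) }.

Since L{e^(-4t)} = 1/(s + 4), the inverse is exp(-4*t).

exp(-4*t)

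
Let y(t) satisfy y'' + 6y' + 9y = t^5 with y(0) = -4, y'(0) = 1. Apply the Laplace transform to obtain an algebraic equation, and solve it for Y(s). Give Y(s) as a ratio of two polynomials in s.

Apply the Laplace transform to the equation.
The derivative rules (L{y''} = s^2 Y - s·y(0) - y'(0) and L{y'} = sY - y(0), with y(0) = -4, y'(0) = 1) turn the left side into (s^2 + 6*s + 9)Y - (-4*s - 23).
The right side is L{t^5} = 120/s^6.
So (s^2 + 6*s + 9)Y = 120/s^6 + (-4*s - 23).
Solve for Y(s) and write it as one ratio of polynomials.

Y(s) = (-4*s^7 - 23*s^6 + 120)/(s^8 + 6*s^7 + 9*s^6)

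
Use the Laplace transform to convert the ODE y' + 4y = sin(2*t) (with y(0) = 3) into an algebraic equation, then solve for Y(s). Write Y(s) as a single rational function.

Y(s) = (3*s^2 + 14)/(s^3 + 4*s^2 + 4*s + 16)

Take the Laplace transform of both sides.
The derivative rules (L{y'} = sY - y(0) = sY - 3) turn the left side into (s + 4)Y - (3).
The right side is L{sin(2*t)} = 2/(s^2 + 4).
So (s + 4)Y = 2/(s^2 + 4) + (3).
Solve for Y(s) and write it as one ratio of polynomials.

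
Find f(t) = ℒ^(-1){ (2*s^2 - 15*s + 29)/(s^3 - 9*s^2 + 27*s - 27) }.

Factor the denominator: s^3 - 9*s^2 + 27*s - 27 = (s - 3)^3.
Partial fraction decomposition gives [2/(s - 3)] + [-3/(s - 3)^2] + [2/(s - 3)^3].
Invert each term: 2/(s - 3) ↔ 2e^(3t); -3/(s - 3)^2 ↔ -3t·e^(3t); 2/(s - 3)^3 ↔ (1)t^2·e^(3t).

f(t) = t^2*exp(3*t) - 3*t*exp(3*t) + 2*exp(3*t)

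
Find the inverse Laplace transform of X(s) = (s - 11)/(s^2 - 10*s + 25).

-6*t*exp(5*t) + exp(5*t)

Factor the denominator: s^2 - 10*s + 25 = (s - 5)^2.
Partial fraction decomposition gives [1/(s - 5)] + [-6/(s - 5)^2].
Invert each term: 1/(s - 5) ↔ e^(5t); -6/(s - 5)^2 ↔ -6t·e^(5t).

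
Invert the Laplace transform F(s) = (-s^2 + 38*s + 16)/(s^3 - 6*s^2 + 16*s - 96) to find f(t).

f(t) = 4*exp(6*t) + 2*sin(4*t) - 5*cos(4*t)

Factor the denominator: s^3 - 6*s^2 + 16*s - 96 = (s - 6)*(s^2 + 16).
Partial fraction decomposition gives [4/(s - 6)] + [-5*s/(s^2 + 16)] + [8/(s^2 + 16)].
Invert each term: 4/(s - 6) ↔ 4e^(6t); -5·s/(s^2 + 16) ↔ -5cos(4t); 2·4/(s^2 + 16) ↔ 2sin(4t).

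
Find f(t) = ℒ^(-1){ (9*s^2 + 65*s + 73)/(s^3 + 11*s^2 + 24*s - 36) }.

f(t) = -t*exp(-6*t) + 3*exp(t) + 6*exp(-6*t)

Factor the denominator: s^3 + 11*s^2 + 24*s - 36 = (s - 1)*(s + 6)^2.
Partial fraction decomposition gives [6/(s + 6)] + [-1/(s + 6)^2] + [3/(s - 1)].
Invert each term: 6/(s + 6) ↔ 6e^(-6t); -1/(s + 6)^2 ↔ -t·e^(-6t); 3/(s - 1) ↔ 3e^(t).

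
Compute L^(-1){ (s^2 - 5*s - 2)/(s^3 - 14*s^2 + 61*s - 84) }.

exp(7*t) + 2*exp(4*t) - 2*exp(3*t)

Factor the denominator: s^3 - 14*s^2 + 61*s - 84 = (s - 7)*(s - 4)*(s - 3).
Partial fraction decomposition gives [2/(s - 4)] + [-2/(s - 3)] + [1/(s - 7)].
Invert each term: 2/(s - 4) ↔ 2e^(4t); -2/(s - 3) ↔ -2e^(3t); 1/(s - 7) ↔ e^(7t).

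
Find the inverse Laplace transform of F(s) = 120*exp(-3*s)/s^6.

The factor e^(-3s) signals a time shift by c = 3 (second shifting theorem).
L{t^5} = 5!/s^6 = 120/s^6, so L^-1{120/s^6} = t^5.
Hence the inverse is u(t - 3) times that function evaluated at t - 3.

Heaviside(t - 3)*((t - 3)^5)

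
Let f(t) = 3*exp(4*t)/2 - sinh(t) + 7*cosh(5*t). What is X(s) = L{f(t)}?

Apply the Laplace transform termwise.
(7)·[L{cosh(5t)} = s/(s^2 - 25)]; (-1)·[L{sinh(t)} = 1/(s^2 - 1)]; (3/2)·[L{e^(4t)} = 1/(s - 4)].

X(s) = 7*s/(s^2 - 25) - 1/(s^2 - 1) + 3/(2*(s - 4))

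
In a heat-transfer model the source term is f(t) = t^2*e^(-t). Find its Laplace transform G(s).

L{e^(-t)} = 1/(s + 1).
Then apply L{t^2·g(t)} = (-1)^2 d^2/ds^2[H(s)] with H(s) = 1/(s + 1):
differentiating 2 times and applying the sign gives 2/(s + 1)^3.

G(s) = 2/(s + 1)^3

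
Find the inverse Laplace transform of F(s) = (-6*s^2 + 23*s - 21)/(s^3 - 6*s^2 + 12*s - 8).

Factor the denominator: s^3 - 6*s^2 + 12*s - 8 = (s - 2)^3.
Partial fraction decomposition gives [-6/(s - 2)] + [-1/(s - 2)^2] + [(s - 2)^(-3)].
Invert each term: -6/(s - 2) ↔ -6e^(2t); -1/(s - 2)^2 ↔ -t·e^(2t); 1/(s - 2)^3 ↔ (1/2)t^2·e^(2t).

t^2*exp(2*t)/2 - t*exp(2*t) - 6*exp(2*t)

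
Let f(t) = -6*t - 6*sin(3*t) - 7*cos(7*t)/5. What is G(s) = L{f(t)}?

G(s) = -7*s/(5*(s^2 + 49)) - 18/(s^2 + 9) - 6/s^2

Apply the Laplace transform termwise.
(-7/5)·[L{cos(7t)} = s/(s^2 + 49)]; (-6)·[L{t} = 1!/s^2 = 1/s^2]; (-6)·[L{sin(3t)} = 3/(s^2 + 9)].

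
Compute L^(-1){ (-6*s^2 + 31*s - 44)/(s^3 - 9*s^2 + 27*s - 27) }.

-5*t^2*exp(3*t)/2 - 5*t*exp(3*t) - 6*exp(3*t)

Factor the denominator: s^3 - 9*s^2 + 27*s - 27 = (s - 3)^3.
Partial fraction decomposition gives [-6/(s - 3)] + [-5/(s - 3)^2] + [-5/(s - 3)^3].
Invert each term: -6/(s - 3) ↔ -6e^(3t); -5/(s - 3)^2 ↔ -5t·e^(3t); -5/(s - 3)^3 ↔ (-5/2)t^2·e^(3t).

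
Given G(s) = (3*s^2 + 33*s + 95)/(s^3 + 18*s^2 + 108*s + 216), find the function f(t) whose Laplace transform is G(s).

Factor the denominator: s^3 + 18*s^2 + 108*s + 216 = (s + 6)^3.
Partial fraction decomposition gives [3/(s + 6)] + [-3/(s + 6)^2] + [5/(s + 6)^3].
Invert each term: 3/(s + 6) ↔ 3e^(-6t); -3/(s + 6)^2 ↔ -3t·e^(-6t); 5/(s + 6)^3 ↔ (5/2)t^2·e^(-6t).

f(t) = 5*t^2*exp(-6*t)/2 - 3*t*exp(-6*t) + 3*exp(-6*t)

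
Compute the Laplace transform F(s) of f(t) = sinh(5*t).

F(s) = 5/(s^2 - 25)

L{sinh(5t)} = 5/(s^2 - 25).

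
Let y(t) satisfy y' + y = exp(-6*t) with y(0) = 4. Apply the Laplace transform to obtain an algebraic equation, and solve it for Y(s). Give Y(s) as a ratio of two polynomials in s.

Take the Laplace transform of both sides.
Using L{y'} = sY - y(0) = sY - 4, the left side becomes (s + 1)Y - (4).
The right side is L{exp(-6*t)} = 1/(s + 6).
So (s + 1)Y = 1/(s + 6) + (4).
Isolate Y and clear denominators.

Y(s) = (4*s + 25)/(s^2 + 7*s + 6)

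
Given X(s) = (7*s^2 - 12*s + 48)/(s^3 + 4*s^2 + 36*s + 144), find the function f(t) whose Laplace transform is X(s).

f(t) = -4*sin(6*t) + 3*cos(6*t) + 4*exp(-4*t)

Factor the denominator: s^3 + 4*s^2 + 36*s + 144 = (s + 4)*(s^2 + 36).
Partial fraction decomposition gives [4/(s + 4)] + [3*s/(s^2 + 36)] + [-24/(s^2 + 36)].
Invert each term: 4/(s + 4) ↔ 4e^(-4t); 3·s/(s^2 + 36) ↔ 3cos(6t); -4·6/(s^2 + 36) ↔ -4sin(6t).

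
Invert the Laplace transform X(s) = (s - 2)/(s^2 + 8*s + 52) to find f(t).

Complete the square in the denominator: s^2 + 8*s + 52 = (s + 4)^2 + 6^2.
Split the numerator to match: s - 2 = 1·(s + 4) - 1·6.
Invert each term: 1·(s + 4)/((s + 4)^2 + 36) ↔ e^(-4t)cos(6t); -1·6/((s + 4)^2 + 36) ↔ -e^(-4t)sin(6t).

f(t) = -exp(-4*t)*sin(6*t) + exp(-4*t)*cos(6*t)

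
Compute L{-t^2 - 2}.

The transform is linear, so treat each term independently.
(-1)·[L{t^2} = 2!/s^3 = 2/s^3]; L{-2} = -2/s.

-2/s - 2/s^3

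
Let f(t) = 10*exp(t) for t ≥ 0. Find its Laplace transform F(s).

L{10} = 10/s.
By the first shifting theorem, multiplying by e^(t) replaces s with s - 1.

F(s) = 10/(s - 1)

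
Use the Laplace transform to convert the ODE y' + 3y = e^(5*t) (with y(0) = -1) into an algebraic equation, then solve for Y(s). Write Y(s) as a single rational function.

Y(s) = (-s + 6)/(s^2 - 2*s - 15)

Laplace-transform each side.
Using L{y'} = sY - y(0) = sY - (-1), the left side becomes (s + 3)Y - (-1).
The right side is L{e^(5*t)} = 1/(s - 5).
So (s + 3)Y = 1/(s - 5) + (-1).
Isolate Y and clear denominators.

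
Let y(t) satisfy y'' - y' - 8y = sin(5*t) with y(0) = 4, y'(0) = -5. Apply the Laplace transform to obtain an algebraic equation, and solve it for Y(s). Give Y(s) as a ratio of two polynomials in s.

Y(s) = (4*s^3 - 9*s^2 + 100*s - 220)/(s^4 - s^3 + 17*s^2 - 25*s - 200)

Transform both sides with L{·}.
The derivative rules (L{y''} = s^2 Y - s·y(0) - y'(0) and L{y'} = sY - y(0), with y(0) = 4, y'(0) = -5) turn the left side into (s^2 - s - 8)Y - (4*s - 9).
The right side is L{sin(5*t)} = 5/(s^2 + 25).
So (s^2 - s - 8)Y = 5/(s^2 + 25) + (4*s - 9).
Solve for Y(s) and write it as one ratio of polynomials.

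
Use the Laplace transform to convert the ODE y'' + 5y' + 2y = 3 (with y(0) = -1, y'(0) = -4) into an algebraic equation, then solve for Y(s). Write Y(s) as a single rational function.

Transform both sides with L{·}.
With L{y''} = s^2 Y - s·y(0) - y'(0) and L{y'} = sY - y(0), with y(0) = -1, y'(0) = -4: the LHS transforms to (s^2 + 5*s + 2)Y - (-s - 9).
The right side is L{3} = 3/s.
So (s^2 + 5*s + 2)Y = 3/s + (-s - 9).
Solve for Y(s) and write it as one ratio of polynomials.

Y(s) = (-s^2 - 9*s + 3)/(s^3 + 5*s^2 + 2*s)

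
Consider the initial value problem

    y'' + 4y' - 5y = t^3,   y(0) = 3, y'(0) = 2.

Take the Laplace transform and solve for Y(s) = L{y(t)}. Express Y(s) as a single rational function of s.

Apply the Laplace transform to the equation.
The derivative rules (L{y''} = s^2 Y - s·y(0) - y'(0) and L{y'} = sY - y(0), with y(0) = 3, y'(0) = 2) turn the left side into (s^2 + 4*s - 5)Y - (3*s + 14).
The right side is L{t^3} = 6/s^4.
So (s^2 + 4*s - 5)Y = 6/s^4 + (3*s + 14).
Solve for Y(s) and write it as one ratio of polynomials.

Y(s) = (3*s^5 + 14*s^4 + 6)/(s^6 + 4*s^5 - 5*s^4)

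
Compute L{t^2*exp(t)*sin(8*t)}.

L{sin(8t)} = 8/(s^2 + 64).
Multiplying by e^(t) shifts s → s - 1, so L{exp(t)*sin(8*t)} = 8/((s - 1)^2 + 64).
Then apply L{t^2·g(t)} = (-1)^2 d^2/ds^2[G(s)] with G(s) = 8/((s - 1)^2 + 64):
differentiating 2 times and applying the sign gives 16*(3*s^2 - 6*s - 61)/(s^2 - 2*s + 65)^3.

16*(3*s^2 - 6*s - 61)/(s^2 - 2*s + 65)^3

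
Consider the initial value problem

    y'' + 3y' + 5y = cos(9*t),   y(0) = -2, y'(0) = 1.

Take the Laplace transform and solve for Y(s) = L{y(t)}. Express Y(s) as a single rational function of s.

Y(s) = (-2*s^3 - 5*s^2 - 161*s - 405)/(s^4 + 3*s^3 + 86*s^2 + 243*s + 405)

Transform both sides with L{·}.
The derivative rules (L{y''} = s^2 Y - s·y(0) - y'(0) and L{y'} = sY - y(0), with y(0) = -2, y'(0) = 1) turn the left side into (s^2 + 3*s + 5)Y - (-2*s - 5).
The right side is L{cos(9*t)} = s/(s^2 + 81).
So (s^2 + 3*s + 5)Y = s/(s^2 + 81) + (-2*s - 5).
Solve for Y(s) and write it as one ratio of polynomials.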